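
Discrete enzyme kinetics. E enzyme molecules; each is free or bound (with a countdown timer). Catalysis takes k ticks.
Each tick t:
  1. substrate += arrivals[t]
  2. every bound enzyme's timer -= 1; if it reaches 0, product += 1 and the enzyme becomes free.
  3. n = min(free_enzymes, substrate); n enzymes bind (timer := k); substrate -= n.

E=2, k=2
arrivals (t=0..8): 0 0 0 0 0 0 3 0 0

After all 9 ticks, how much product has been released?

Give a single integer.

t=0: arr=0 -> substrate=0 bound=0 product=0
t=1: arr=0 -> substrate=0 bound=0 product=0
t=2: arr=0 -> substrate=0 bound=0 product=0
t=3: arr=0 -> substrate=0 bound=0 product=0
t=4: arr=0 -> substrate=0 bound=0 product=0
t=5: arr=0 -> substrate=0 bound=0 product=0
t=6: arr=3 -> substrate=1 bound=2 product=0
t=7: arr=0 -> substrate=1 bound=2 product=0
t=8: arr=0 -> substrate=0 bound=1 product=2

Answer: 2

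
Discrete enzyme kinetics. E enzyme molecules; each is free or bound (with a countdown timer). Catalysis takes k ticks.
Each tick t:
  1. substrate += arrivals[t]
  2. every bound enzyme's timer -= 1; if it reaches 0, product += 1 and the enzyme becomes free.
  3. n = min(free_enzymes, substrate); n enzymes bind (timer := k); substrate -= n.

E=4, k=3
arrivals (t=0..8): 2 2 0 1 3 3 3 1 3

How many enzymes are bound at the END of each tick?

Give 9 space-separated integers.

Answer: 2 4 4 3 4 4 4 4 4

Derivation:
t=0: arr=2 -> substrate=0 bound=2 product=0
t=1: arr=2 -> substrate=0 bound=4 product=0
t=2: arr=0 -> substrate=0 bound=4 product=0
t=3: arr=1 -> substrate=0 bound=3 product=2
t=4: arr=3 -> substrate=0 bound=4 product=4
t=5: arr=3 -> substrate=3 bound=4 product=4
t=6: arr=3 -> substrate=5 bound=4 product=5
t=7: arr=1 -> substrate=3 bound=4 product=8
t=8: arr=3 -> substrate=6 bound=4 product=8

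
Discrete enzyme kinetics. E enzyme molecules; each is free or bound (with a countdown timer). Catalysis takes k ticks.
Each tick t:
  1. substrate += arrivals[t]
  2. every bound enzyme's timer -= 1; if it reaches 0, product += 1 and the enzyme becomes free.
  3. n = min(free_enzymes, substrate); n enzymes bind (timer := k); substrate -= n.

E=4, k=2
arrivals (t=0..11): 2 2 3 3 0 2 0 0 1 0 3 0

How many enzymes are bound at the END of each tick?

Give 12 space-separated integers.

t=0: arr=2 -> substrate=0 bound=2 product=0
t=1: arr=2 -> substrate=0 bound=4 product=0
t=2: arr=3 -> substrate=1 bound=4 product=2
t=3: arr=3 -> substrate=2 bound=4 product=4
t=4: arr=0 -> substrate=0 bound=4 product=6
t=5: arr=2 -> substrate=0 bound=4 product=8
t=6: arr=0 -> substrate=0 bound=2 product=10
t=7: arr=0 -> substrate=0 bound=0 product=12
t=8: arr=1 -> substrate=0 bound=1 product=12
t=9: arr=0 -> substrate=0 bound=1 product=12
t=10: arr=3 -> substrate=0 bound=3 product=13
t=11: arr=0 -> substrate=0 bound=3 product=13

Answer: 2 4 4 4 4 4 2 0 1 1 3 3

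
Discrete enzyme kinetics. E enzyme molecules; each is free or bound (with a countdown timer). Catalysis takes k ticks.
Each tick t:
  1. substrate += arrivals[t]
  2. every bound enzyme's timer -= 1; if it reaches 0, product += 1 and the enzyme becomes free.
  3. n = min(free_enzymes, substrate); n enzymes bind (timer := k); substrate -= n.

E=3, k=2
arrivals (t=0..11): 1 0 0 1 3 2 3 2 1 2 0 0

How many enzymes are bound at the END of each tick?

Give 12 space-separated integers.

Answer: 1 1 0 1 3 3 3 3 3 3 3 3

Derivation:
t=0: arr=1 -> substrate=0 bound=1 product=0
t=1: arr=0 -> substrate=0 bound=1 product=0
t=2: arr=0 -> substrate=0 bound=0 product=1
t=3: arr=1 -> substrate=0 bound=1 product=1
t=4: arr=3 -> substrate=1 bound=3 product=1
t=5: arr=2 -> substrate=2 bound=3 product=2
t=6: arr=3 -> substrate=3 bound=3 product=4
t=7: arr=2 -> substrate=4 bound=3 product=5
t=8: arr=1 -> substrate=3 bound=3 product=7
t=9: arr=2 -> substrate=4 bound=3 product=8
t=10: arr=0 -> substrate=2 bound=3 product=10
t=11: arr=0 -> substrate=1 bound=3 product=11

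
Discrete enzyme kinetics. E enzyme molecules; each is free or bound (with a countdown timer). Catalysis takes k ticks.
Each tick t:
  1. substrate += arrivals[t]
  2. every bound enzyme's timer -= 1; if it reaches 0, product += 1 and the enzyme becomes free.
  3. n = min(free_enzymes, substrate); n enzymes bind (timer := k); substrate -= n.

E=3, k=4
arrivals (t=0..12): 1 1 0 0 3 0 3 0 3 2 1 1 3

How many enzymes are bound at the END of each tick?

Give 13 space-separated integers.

Answer: 1 2 2 2 3 3 3 3 3 3 3 3 3

Derivation:
t=0: arr=1 -> substrate=0 bound=1 product=0
t=1: arr=1 -> substrate=0 bound=2 product=0
t=2: arr=0 -> substrate=0 bound=2 product=0
t=3: arr=0 -> substrate=0 bound=2 product=0
t=4: arr=3 -> substrate=1 bound=3 product=1
t=5: arr=0 -> substrate=0 bound=3 product=2
t=6: arr=3 -> substrate=3 bound=3 product=2
t=7: arr=0 -> substrate=3 bound=3 product=2
t=8: arr=3 -> substrate=4 bound=3 product=4
t=9: arr=2 -> substrate=5 bound=3 product=5
t=10: arr=1 -> substrate=6 bound=3 product=5
t=11: arr=1 -> substrate=7 bound=3 product=5
t=12: arr=3 -> substrate=8 bound=3 product=7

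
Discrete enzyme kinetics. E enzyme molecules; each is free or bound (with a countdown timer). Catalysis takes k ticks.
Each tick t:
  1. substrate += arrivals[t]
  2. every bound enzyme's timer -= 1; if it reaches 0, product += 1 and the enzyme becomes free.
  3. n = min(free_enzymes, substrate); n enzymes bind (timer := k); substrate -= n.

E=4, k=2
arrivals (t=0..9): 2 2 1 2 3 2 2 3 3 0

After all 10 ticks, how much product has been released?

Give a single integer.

Answer: 15

Derivation:
t=0: arr=2 -> substrate=0 bound=2 product=0
t=1: arr=2 -> substrate=0 bound=4 product=0
t=2: arr=1 -> substrate=0 bound=3 product=2
t=3: arr=2 -> substrate=0 bound=3 product=4
t=4: arr=3 -> substrate=1 bound=4 product=5
t=5: arr=2 -> substrate=1 bound=4 product=7
t=6: arr=2 -> substrate=1 bound=4 product=9
t=7: arr=3 -> substrate=2 bound=4 product=11
t=8: arr=3 -> substrate=3 bound=4 product=13
t=9: arr=0 -> substrate=1 bound=4 product=15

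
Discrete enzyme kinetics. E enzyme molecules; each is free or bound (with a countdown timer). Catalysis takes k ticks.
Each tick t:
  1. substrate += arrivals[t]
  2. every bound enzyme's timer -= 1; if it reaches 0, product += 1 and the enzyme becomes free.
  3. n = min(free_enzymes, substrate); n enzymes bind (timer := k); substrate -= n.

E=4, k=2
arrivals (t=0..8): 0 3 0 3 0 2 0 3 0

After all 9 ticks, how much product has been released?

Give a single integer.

t=0: arr=0 -> substrate=0 bound=0 product=0
t=1: arr=3 -> substrate=0 bound=3 product=0
t=2: arr=0 -> substrate=0 bound=3 product=0
t=3: arr=3 -> substrate=0 bound=3 product=3
t=4: arr=0 -> substrate=0 bound=3 product=3
t=5: arr=2 -> substrate=0 bound=2 product=6
t=6: arr=0 -> substrate=0 bound=2 product=6
t=7: arr=3 -> substrate=0 bound=3 product=8
t=8: arr=0 -> substrate=0 bound=3 product=8

Answer: 8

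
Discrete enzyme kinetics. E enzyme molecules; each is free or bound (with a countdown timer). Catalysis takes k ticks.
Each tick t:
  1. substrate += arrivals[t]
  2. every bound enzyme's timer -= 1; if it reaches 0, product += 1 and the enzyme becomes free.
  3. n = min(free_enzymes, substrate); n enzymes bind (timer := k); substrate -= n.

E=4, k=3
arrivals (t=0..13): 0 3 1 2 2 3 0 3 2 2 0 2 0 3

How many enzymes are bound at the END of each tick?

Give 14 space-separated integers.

Answer: 0 3 4 4 4 4 4 4 4 4 4 4 4 4

Derivation:
t=0: arr=0 -> substrate=0 bound=0 product=0
t=1: arr=3 -> substrate=0 bound=3 product=0
t=2: arr=1 -> substrate=0 bound=4 product=0
t=3: arr=2 -> substrate=2 bound=4 product=0
t=4: arr=2 -> substrate=1 bound=4 product=3
t=5: arr=3 -> substrate=3 bound=4 product=4
t=6: arr=0 -> substrate=3 bound=4 product=4
t=7: arr=3 -> substrate=3 bound=4 product=7
t=8: arr=2 -> substrate=4 bound=4 product=8
t=9: arr=2 -> substrate=6 bound=4 product=8
t=10: arr=0 -> substrate=3 bound=4 product=11
t=11: arr=2 -> substrate=4 bound=4 product=12
t=12: arr=0 -> substrate=4 bound=4 product=12
t=13: arr=3 -> substrate=4 bound=4 product=15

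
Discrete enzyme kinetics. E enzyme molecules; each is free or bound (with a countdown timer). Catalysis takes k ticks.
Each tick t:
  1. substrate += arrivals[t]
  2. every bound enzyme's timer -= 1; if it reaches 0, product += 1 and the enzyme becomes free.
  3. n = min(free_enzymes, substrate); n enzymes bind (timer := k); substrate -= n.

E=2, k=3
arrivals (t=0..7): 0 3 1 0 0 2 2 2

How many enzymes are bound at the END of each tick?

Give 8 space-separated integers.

Answer: 0 2 2 2 2 2 2 2

Derivation:
t=0: arr=0 -> substrate=0 bound=0 product=0
t=1: arr=3 -> substrate=1 bound=2 product=0
t=2: arr=1 -> substrate=2 bound=2 product=0
t=3: arr=0 -> substrate=2 bound=2 product=0
t=4: arr=0 -> substrate=0 bound=2 product=2
t=5: arr=2 -> substrate=2 bound=2 product=2
t=6: arr=2 -> substrate=4 bound=2 product=2
t=7: arr=2 -> substrate=4 bound=2 product=4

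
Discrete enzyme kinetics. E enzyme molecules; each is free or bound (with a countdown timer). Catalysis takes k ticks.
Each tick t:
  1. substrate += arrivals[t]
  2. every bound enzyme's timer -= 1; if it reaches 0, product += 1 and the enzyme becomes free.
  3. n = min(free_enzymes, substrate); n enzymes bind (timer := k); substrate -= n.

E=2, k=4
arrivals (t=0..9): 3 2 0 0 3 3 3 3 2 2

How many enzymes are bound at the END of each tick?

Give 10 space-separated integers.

t=0: arr=3 -> substrate=1 bound=2 product=0
t=1: arr=2 -> substrate=3 bound=2 product=0
t=2: arr=0 -> substrate=3 bound=2 product=0
t=3: arr=0 -> substrate=3 bound=2 product=0
t=4: arr=3 -> substrate=4 bound=2 product=2
t=5: arr=3 -> substrate=7 bound=2 product=2
t=6: arr=3 -> substrate=10 bound=2 product=2
t=7: arr=3 -> substrate=13 bound=2 product=2
t=8: arr=2 -> substrate=13 bound=2 product=4
t=9: arr=2 -> substrate=15 bound=2 product=4

Answer: 2 2 2 2 2 2 2 2 2 2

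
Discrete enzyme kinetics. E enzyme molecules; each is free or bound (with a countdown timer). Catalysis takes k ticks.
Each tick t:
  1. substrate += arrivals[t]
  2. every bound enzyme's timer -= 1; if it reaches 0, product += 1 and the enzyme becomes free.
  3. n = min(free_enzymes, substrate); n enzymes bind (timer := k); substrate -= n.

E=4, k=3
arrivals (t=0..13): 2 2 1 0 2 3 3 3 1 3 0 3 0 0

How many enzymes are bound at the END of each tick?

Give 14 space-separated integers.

t=0: arr=2 -> substrate=0 bound=2 product=0
t=1: arr=2 -> substrate=0 bound=4 product=0
t=2: arr=1 -> substrate=1 bound=4 product=0
t=3: arr=0 -> substrate=0 bound=3 product=2
t=4: arr=2 -> substrate=0 bound=3 product=4
t=5: arr=3 -> substrate=2 bound=4 product=4
t=6: arr=3 -> substrate=4 bound=4 product=5
t=7: arr=3 -> substrate=5 bound=4 product=7
t=8: arr=1 -> substrate=5 bound=4 product=8
t=9: arr=3 -> substrate=7 bound=4 product=9
t=10: arr=0 -> substrate=5 bound=4 product=11
t=11: arr=3 -> substrate=7 bound=4 product=12
t=12: arr=0 -> substrate=6 bound=4 product=13
t=13: arr=0 -> substrate=4 bound=4 product=15

Answer: 2 4 4 3 3 4 4 4 4 4 4 4 4 4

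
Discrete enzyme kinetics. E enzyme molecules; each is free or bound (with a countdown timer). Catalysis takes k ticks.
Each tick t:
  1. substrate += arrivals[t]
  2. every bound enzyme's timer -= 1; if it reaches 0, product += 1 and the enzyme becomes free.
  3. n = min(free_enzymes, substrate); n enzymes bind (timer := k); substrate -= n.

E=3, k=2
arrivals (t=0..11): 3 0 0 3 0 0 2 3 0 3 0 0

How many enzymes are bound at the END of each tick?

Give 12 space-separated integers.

t=0: arr=3 -> substrate=0 bound=3 product=0
t=1: arr=0 -> substrate=0 bound=3 product=0
t=2: arr=0 -> substrate=0 bound=0 product=3
t=3: arr=3 -> substrate=0 bound=3 product=3
t=4: arr=0 -> substrate=0 bound=3 product=3
t=5: arr=0 -> substrate=0 bound=0 product=6
t=6: arr=2 -> substrate=0 bound=2 product=6
t=7: arr=3 -> substrate=2 bound=3 product=6
t=8: arr=0 -> substrate=0 bound=3 product=8
t=9: arr=3 -> substrate=2 bound=3 product=9
t=10: arr=0 -> substrate=0 bound=3 product=11
t=11: arr=0 -> substrate=0 bound=2 product=12

Answer: 3 3 0 3 3 0 2 3 3 3 3 2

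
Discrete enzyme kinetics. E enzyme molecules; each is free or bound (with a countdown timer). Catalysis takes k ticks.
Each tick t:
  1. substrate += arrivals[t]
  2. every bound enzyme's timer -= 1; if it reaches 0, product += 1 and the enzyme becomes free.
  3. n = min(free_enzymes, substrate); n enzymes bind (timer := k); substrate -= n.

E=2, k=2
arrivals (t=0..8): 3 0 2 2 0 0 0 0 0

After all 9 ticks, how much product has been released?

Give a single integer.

t=0: arr=3 -> substrate=1 bound=2 product=0
t=1: arr=0 -> substrate=1 bound=2 product=0
t=2: arr=2 -> substrate=1 bound=2 product=2
t=3: arr=2 -> substrate=3 bound=2 product=2
t=4: arr=0 -> substrate=1 bound=2 product=4
t=5: arr=0 -> substrate=1 bound=2 product=4
t=6: arr=0 -> substrate=0 bound=1 product=6
t=7: arr=0 -> substrate=0 bound=1 product=6
t=8: arr=0 -> substrate=0 bound=0 product=7

Answer: 7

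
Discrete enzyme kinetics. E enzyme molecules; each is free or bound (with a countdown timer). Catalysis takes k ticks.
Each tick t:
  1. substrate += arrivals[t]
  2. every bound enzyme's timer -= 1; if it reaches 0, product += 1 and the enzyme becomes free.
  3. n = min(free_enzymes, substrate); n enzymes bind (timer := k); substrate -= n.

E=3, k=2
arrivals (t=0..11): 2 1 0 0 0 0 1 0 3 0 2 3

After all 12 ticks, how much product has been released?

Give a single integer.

t=0: arr=2 -> substrate=0 bound=2 product=0
t=1: arr=1 -> substrate=0 bound=3 product=0
t=2: arr=0 -> substrate=0 bound=1 product=2
t=3: arr=0 -> substrate=0 bound=0 product=3
t=4: arr=0 -> substrate=0 bound=0 product=3
t=5: arr=0 -> substrate=0 bound=0 product=3
t=6: arr=1 -> substrate=0 bound=1 product=3
t=7: arr=0 -> substrate=0 bound=1 product=3
t=8: arr=3 -> substrate=0 bound=3 product=4
t=9: arr=0 -> substrate=0 bound=3 product=4
t=10: arr=2 -> substrate=0 bound=2 product=7
t=11: arr=3 -> substrate=2 bound=3 product=7

Answer: 7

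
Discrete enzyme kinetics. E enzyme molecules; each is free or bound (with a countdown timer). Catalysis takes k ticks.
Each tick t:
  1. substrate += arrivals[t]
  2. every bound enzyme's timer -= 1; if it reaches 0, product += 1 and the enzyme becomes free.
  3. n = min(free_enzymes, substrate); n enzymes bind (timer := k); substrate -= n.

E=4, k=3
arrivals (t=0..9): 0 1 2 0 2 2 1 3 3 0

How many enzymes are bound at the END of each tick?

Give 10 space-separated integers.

Answer: 0 1 3 3 4 4 4 4 4 4

Derivation:
t=0: arr=0 -> substrate=0 bound=0 product=0
t=1: arr=1 -> substrate=0 bound=1 product=0
t=2: arr=2 -> substrate=0 bound=3 product=0
t=3: arr=0 -> substrate=0 bound=3 product=0
t=4: arr=2 -> substrate=0 bound=4 product=1
t=5: arr=2 -> substrate=0 bound=4 product=3
t=6: arr=1 -> substrate=1 bound=4 product=3
t=7: arr=3 -> substrate=2 bound=4 product=5
t=8: arr=3 -> substrate=3 bound=4 product=7
t=9: arr=0 -> substrate=3 bound=4 product=7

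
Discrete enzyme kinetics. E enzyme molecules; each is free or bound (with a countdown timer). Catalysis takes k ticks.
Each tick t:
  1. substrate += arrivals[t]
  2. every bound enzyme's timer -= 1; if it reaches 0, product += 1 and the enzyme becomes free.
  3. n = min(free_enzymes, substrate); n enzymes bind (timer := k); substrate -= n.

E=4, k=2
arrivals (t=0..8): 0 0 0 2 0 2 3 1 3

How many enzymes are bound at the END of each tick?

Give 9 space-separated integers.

Answer: 0 0 0 2 2 2 4 4 4

Derivation:
t=0: arr=0 -> substrate=0 bound=0 product=0
t=1: arr=0 -> substrate=0 bound=0 product=0
t=2: arr=0 -> substrate=0 bound=0 product=0
t=3: arr=2 -> substrate=0 bound=2 product=0
t=4: arr=0 -> substrate=0 bound=2 product=0
t=5: arr=2 -> substrate=0 bound=2 product=2
t=6: arr=3 -> substrate=1 bound=4 product=2
t=7: arr=1 -> substrate=0 bound=4 product=4
t=8: arr=3 -> substrate=1 bound=4 product=6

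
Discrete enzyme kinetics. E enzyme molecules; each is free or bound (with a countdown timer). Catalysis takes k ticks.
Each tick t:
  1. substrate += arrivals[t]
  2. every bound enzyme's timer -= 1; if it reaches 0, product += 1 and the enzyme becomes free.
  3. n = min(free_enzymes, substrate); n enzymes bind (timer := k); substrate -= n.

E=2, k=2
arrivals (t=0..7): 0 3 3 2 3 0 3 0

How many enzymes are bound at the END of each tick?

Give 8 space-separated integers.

t=0: arr=0 -> substrate=0 bound=0 product=0
t=1: arr=3 -> substrate=1 bound=2 product=0
t=2: arr=3 -> substrate=4 bound=2 product=0
t=3: arr=2 -> substrate=4 bound=2 product=2
t=4: arr=3 -> substrate=7 bound=2 product=2
t=5: arr=0 -> substrate=5 bound=2 product=4
t=6: arr=3 -> substrate=8 bound=2 product=4
t=7: arr=0 -> substrate=6 bound=2 product=6

Answer: 0 2 2 2 2 2 2 2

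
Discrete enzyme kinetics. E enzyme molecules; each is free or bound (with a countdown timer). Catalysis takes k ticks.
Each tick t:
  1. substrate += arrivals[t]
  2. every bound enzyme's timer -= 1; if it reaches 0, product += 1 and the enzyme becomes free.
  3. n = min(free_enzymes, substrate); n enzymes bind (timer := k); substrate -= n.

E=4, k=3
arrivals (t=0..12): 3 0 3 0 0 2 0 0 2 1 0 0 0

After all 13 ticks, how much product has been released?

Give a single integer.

Answer: 11

Derivation:
t=0: arr=3 -> substrate=0 bound=3 product=0
t=1: arr=0 -> substrate=0 bound=3 product=0
t=2: arr=3 -> substrate=2 bound=4 product=0
t=3: arr=0 -> substrate=0 bound=3 product=3
t=4: arr=0 -> substrate=0 bound=3 product=3
t=5: arr=2 -> substrate=0 bound=4 product=4
t=6: arr=0 -> substrate=0 bound=2 product=6
t=7: arr=0 -> substrate=0 bound=2 product=6
t=8: arr=2 -> substrate=0 bound=2 product=8
t=9: arr=1 -> substrate=0 bound=3 product=8
t=10: arr=0 -> substrate=0 bound=3 product=8
t=11: arr=0 -> substrate=0 bound=1 product=10
t=12: arr=0 -> substrate=0 bound=0 product=11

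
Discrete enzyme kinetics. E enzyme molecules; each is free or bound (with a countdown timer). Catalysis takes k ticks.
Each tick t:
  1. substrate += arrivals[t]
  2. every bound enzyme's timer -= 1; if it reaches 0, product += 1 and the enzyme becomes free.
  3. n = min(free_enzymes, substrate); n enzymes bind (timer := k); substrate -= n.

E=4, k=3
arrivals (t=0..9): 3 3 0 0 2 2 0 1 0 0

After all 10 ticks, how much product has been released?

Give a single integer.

t=0: arr=3 -> substrate=0 bound=3 product=0
t=1: arr=3 -> substrate=2 bound=4 product=0
t=2: arr=0 -> substrate=2 bound=4 product=0
t=3: arr=0 -> substrate=0 bound=3 product=3
t=4: arr=2 -> substrate=0 bound=4 product=4
t=5: arr=2 -> substrate=2 bound=4 product=4
t=6: arr=0 -> substrate=0 bound=4 product=6
t=7: arr=1 -> substrate=0 bound=3 product=8
t=8: arr=0 -> substrate=0 bound=3 product=8
t=9: arr=0 -> substrate=0 bound=1 product=10

Answer: 10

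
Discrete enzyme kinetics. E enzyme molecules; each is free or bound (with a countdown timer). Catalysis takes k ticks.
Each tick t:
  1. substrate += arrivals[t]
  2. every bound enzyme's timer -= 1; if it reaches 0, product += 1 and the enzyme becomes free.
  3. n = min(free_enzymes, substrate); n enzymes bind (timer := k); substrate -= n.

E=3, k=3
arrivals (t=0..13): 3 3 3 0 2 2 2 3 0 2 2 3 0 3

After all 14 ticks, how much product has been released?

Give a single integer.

t=0: arr=3 -> substrate=0 bound=3 product=0
t=1: arr=3 -> substrate=3 bound=3 product=0
t=2: arr=3 -> substrate=6 bound=3 product=0
t=3: arr=0 -> substrate=3 bound=3 product=3
t=4: arr=2 -> substrate=5 bound=3 product=3
t=5: arr=2 -> substrate=7 bound=3 product=3
t=6: arr=2 -> substrate=6 bound=3 product=6
t=7: arr=3 -> substrate=9 bound=3 product=6
t=8: arr=0 -> substrate=9 bound=3 product=6
t=9: arr=2 -> substrate=8 bound=3 product=9
t=10: arr=2 -> substrate=10 bound=3 product=9
t=11: arr=3 -> substrate=13 bound=3 product=9
t=12: arr=0 -> substrate=10 bound=3 product=12
t=13: arr=3 -> substrate=13 bound=3 product=12

Answer: 12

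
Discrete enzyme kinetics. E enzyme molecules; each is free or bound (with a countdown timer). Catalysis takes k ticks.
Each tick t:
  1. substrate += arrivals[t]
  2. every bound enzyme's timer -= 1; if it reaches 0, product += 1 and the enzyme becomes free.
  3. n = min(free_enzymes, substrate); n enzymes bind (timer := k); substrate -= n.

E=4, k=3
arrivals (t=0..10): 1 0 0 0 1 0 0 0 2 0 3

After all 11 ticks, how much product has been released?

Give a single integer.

Answer: 2

Derivation:
t=0: arr=1 -> substrate=0 bound=1 product=0
t=1: arr=0 -> substrate=0 bound=1 product=0
t=2: arr=0 -> substrate=0 bound=1 product=0
t=3: arr=0 -> substrate=0 bound=0 product=1
t=4: arr=1 -> substrate=0 bound=1 product=1
t=5: arr=0 -> substrate=0 bound=1 product=1
t=6: arr=0 -> substrate=0 bound=1 product=1
t=7: arr=0 -> substrate=0 bound=0 product=2
t=8: arr=2 -> substrate=0 bound=2 product=2
t=9: arr=0 -> substrate=0 bound=2 product=2
t=10: arr=3 -> substrate=1 bound=4 product=2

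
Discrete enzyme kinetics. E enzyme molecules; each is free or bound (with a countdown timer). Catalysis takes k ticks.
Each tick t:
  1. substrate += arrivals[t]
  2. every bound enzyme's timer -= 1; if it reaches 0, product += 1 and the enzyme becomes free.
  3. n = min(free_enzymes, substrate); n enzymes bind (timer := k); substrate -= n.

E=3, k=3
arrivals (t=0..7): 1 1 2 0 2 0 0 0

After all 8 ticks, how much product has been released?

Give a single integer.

t=0: arr=1 -> substrate=0 bound=1 product=0
t=1: arr=1 -> substrate=0 bound=2 product=0
t=2: arr=2 -> substrate=1 bound=3 product=0
t=3: arr=0 -> substrate=0 bound=3 product=1
t=4: arr=2 -> substrate=1 bound=3 product=2
t=5: arr=0 -> substrate=0 bound=3 product=3
t=6: arr=0 -> substrate=0 bound=2 product=4
t=7: arr=0 -> substrate=0 bound=1 product=5

Answer: 5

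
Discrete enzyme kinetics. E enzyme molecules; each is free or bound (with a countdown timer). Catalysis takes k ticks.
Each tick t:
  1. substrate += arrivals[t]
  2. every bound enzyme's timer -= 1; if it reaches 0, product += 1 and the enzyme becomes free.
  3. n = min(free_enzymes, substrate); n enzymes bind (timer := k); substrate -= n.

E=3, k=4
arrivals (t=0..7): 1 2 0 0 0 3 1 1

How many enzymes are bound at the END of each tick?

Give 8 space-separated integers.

Answer: 1 3 3 3 2 3 3 3

Derivation:
t=0: arr=1 -> substrate=0 bound=1 product=0
t=1: arr=2 -> substrate=0 bound=3 product=0
t=2: arr=0 -> substrate=0 bound=3 product=0
t=3: arr=0 -> substrate=0 bound=3 product=0
t=4: arr=0 -> substrate=0 bound=2 product=1
t=5: arr=3 -> substrate=0 bound=3 product=3
t=6: arr=1 -> substrate=1 bound=3 product=3
t=7: arr=1 -> substrate=2 bound=3 product=3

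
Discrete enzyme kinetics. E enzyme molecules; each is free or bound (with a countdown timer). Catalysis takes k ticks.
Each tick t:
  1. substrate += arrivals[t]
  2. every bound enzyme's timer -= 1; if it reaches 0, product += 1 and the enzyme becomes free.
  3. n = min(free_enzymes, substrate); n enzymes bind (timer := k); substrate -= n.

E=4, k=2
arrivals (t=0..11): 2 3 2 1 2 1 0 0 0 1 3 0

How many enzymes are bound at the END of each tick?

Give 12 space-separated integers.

Answer: 2 4 4 4 4 3 1 0 0 1 4 3

Derivation:
t=0: arr=2 -> substrate=0 bound=2 product=0
t=1: arr=3 -> substrate=1 bound=4 product=0
t=2: arr=2 -> substrate=1 bound=4 product=2
t=3: arr=1 -> substrate=0 bound=4 product=4
t=4: arr=2 -> substrate=0 bound=4 product=6
t=5: arr=1 -> substrate=0 bound=3 product=8
t=6: arr=0 -> substrate=0 bound=1 product=10
t=7: arr=0 -> substrate=0 bound=0 product=11
t=8: arr=0 -> substrate=0 bound=0 product=11
t=9: arr=1 -> substrate=0 bound=1 product=11
t=10: arr=3 -> substrate=0 bound=4 product=11
t=11: arr=0 -> substrate=0 bound=3 product=12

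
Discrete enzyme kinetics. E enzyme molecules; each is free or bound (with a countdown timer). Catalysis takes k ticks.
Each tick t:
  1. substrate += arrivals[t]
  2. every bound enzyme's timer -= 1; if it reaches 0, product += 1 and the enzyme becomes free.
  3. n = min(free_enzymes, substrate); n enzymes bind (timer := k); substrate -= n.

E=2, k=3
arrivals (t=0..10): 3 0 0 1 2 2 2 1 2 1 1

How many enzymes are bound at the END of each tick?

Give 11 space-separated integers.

t=0: arr=3 -> substrate=1 bound=2 product=0
t=1: arr=0 -> substrate=1 bound=2 product=0
t=2: arr=0 -> substrate=1 bound=2 product=0
t=3: arr=1 -> substrate=0 bound=2 product=2
t=4: arr=2 -> substrate=2 bound=2 product=2
t=5: arr=2 -> substrate=4 bound=2 product=2
t=6: arr=2 -> substrate=4 bound=2 product=4
t=7: arr=1 -> substrate=5 bound=2 product=4
t=8: arr=2 -> substrate=7 bound=2 product=4
t=9: arr=1 -> substrate=6 bound=2 product=6
t=10: arr=1 -> substrate=7 bound=2 product=6

Answer: 2 2 2 2 2 2 2 2 2 2 2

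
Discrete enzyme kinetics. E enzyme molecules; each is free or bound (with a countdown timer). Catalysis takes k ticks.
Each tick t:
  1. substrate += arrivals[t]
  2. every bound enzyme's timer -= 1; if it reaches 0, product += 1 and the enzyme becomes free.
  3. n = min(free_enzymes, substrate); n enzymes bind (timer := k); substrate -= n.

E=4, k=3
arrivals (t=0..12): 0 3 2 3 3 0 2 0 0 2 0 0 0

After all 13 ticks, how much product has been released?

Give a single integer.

Answer: 12

Derivation:
t=0: arr=0 -> substrate=0 bound=0 product=0
t=1: arr=3 -> substrate=0 bound=3 product=0
t=2: arr=2 -> substrate=1 bound=4 product=0
t=3: arr=3 -> substrate=4 bound=4 product=0
t=4: arr=3 -> substrate=4 bound=4 product=3
t=5: arr=0 -> substrate=3 bound=4 product=4
t=6: arr=2 -> substrate=5 bound=4 product=4
t=7: arr=0 -> substrate=2 bound=4 product=7
t=8: arr=0 -> substrate=1 bound=4 product=8
t=9: arr=2 -> substrate=3 bound=4 product=8
t=10: arr=0 -> substrate=0 bound=4 product=11
t=11: arr=0 -> substrate=0 bound=3 product=12
t=12: arr=0 -> substrate=0 bound=3 product=12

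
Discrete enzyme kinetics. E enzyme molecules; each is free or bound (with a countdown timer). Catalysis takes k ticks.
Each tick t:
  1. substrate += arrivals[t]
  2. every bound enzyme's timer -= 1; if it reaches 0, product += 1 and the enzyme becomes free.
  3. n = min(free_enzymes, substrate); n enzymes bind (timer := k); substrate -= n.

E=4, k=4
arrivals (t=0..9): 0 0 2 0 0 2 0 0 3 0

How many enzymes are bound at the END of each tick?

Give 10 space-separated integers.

Answer: 0 0 2 2 2 4 2 2 4 3

Derivation:
t=0: arr=0 -> substrate=0 bound=0 product=0
t=1: arr=0 -> substrate=0 bound=0 product=0
t=2: arr=2 -> substrate=0 bound=2 product=0
t=3: arr=0 -> substrate=0 bound=2 product=0
t=4: arr=0 -> substrate=0 bound=2 product=0
t=5: arr=2 -> substrate=0 bound=4 product=0
t=6: arr=0 -> substrate=0 bound=2 product=2
t=7: arr=0 -> substrate=0 bound=2 product=2
t=8: arr=3 -> substrate=1 bound=4 product=2
t=9: arr=0 -> substrate=0 bound=3 product=4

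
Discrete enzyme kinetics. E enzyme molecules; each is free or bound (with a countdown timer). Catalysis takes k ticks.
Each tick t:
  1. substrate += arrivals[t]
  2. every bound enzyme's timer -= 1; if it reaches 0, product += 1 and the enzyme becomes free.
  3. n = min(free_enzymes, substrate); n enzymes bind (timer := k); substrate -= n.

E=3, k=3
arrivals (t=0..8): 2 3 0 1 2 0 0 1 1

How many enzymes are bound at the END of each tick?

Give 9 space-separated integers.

t=0: arr=2 -> substrate=0 bound=2 product=0
t=1: arr=3 -> substrate=2 bound=3 product=0
t=2: arr=0 -> substrate=2 bound=3 product=0
t=3: arr=1 -> substrate=1 bound=3 product=2
t=4: arr=2 -> substrate=2 bound=3 product=3
t=5: arr=0 -> substrate=2 bound=3 product=3
t=6: arr=0 -> substrate=0 bound=3 product=5
t=7: arr=1 -> substrate=0 bound=3 product=6
t=8: arr=1 -> substrate=1 bound=3 product=6

Answer: 2 3 3 3 3 3 3 3 3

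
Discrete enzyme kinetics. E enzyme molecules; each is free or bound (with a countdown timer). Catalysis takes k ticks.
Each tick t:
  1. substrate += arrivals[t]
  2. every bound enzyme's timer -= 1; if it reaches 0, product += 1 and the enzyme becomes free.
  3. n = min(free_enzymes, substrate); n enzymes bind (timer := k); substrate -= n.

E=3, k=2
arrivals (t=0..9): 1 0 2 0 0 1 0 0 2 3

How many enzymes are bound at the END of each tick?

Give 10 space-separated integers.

Answer: 1 1 2 2 0 1 1 0 2 3

Derivation:
t=0: arr=1 -> substrate=0 bound=1 product=0
t=1: arr=0 -> substrate=0 bound=1 product=0
t=2: arr=2 -> substrate=0 bound=2 product=1
t=3: arr=0 -> substrate=0 bound=2 product=1
t=4: arr=0 -> substrate=0 bound=0 product=3
t=5: arr=1 -> substrate=0 bound=1 product=3
t=6: arr=0 -> substrate=0 bound=1 product=3
t=7: arr=0 -> substrate=0 bound=0 product=4
t=8: arr=2 -> substrate=0 bound=2 product=4
t=9: arr=3 -> substrate=2 bound=3 product=4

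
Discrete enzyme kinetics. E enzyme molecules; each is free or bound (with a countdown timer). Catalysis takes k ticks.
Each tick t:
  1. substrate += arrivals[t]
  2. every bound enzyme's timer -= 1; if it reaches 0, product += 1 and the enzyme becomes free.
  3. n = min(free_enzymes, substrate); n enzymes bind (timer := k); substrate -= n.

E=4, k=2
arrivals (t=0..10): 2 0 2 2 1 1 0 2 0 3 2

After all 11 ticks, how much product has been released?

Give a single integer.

Answer: 10

Derivation:
t=0: arr=2 -> substrate=0 bound=2 product=0
t=1: arr=0 -> substrate=0 bound=2 product=0
t=2: arr=2 -> substrate=0 bound=2 product=2
t=3: arr=2 -> substrate=0 bound=4 product=2
t=4: arr=1 -> substrate=0 bound=3 product=4
t=5: arr=1 -> substrate=0 bound=2 product=6
t=6: arr=0 -> substrate=0 bound=1 product=7
t=7: arr=2 -> substrate=0 bound=2 product=8
t=8: arr=0 -> substrate=0 bound=2 product=8
t=9: arr=3 -> substrate=0 bound=3 product=10
t=10: arr=2 -> substrate=1 bound=4 product=10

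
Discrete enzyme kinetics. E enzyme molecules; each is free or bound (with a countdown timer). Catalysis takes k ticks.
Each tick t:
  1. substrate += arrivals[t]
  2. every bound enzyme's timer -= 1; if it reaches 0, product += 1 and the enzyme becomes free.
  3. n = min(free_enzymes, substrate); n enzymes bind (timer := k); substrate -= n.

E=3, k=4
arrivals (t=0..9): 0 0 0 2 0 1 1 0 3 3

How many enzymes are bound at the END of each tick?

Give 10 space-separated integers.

t=0: arr=0 -> substrate=0 bound=0 product=0
t=1: arr=0 -> substrate=0 bound=0 product=0
t=2: arr=0 -> substrate=0 bound=0 product=0
t=3: arr=2 -> substrate=0 bound=2 product=0
t=4: arr=0 -> substrate=0 bound=2 product=0
t=5: arr=1 -> substrate=0 bound=3 product=0
t=6: arr=1 -> substrate=1 bound=3 product=0
t=7: arr=0 -> substrate=0 bound=2 product=2
t=8: arr=3 -> substrate=2 bound=3 product=2
t=9: arr=3 -> substrate=4 bound=3 product=3

Answer: 0 0 0 2 2 3 3 2 3 3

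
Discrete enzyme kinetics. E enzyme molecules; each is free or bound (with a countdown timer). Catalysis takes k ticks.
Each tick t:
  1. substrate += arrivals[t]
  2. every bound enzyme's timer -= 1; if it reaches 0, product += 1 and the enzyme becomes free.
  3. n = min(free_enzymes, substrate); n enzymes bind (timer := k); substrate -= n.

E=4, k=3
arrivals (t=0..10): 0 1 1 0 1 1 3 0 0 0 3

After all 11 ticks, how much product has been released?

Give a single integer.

t=0: arr=0 -> substrate=0 bound=0 product=0
t=1: arr=1 -> substrate=0 bound=1 product=0
t=2: arr=1 -> substrate=0 bound=2 product=0
t=3: arr=0 -> substrate=0 bound=2 product=0
t=4: arr=1 -> substrate=0 bound=2 product=1
t=5: arr=1 -> substrate=0 bound=2 product=2
t=6: arr=3 -> substrate=1 bound=4 product=2
t=7: arr=0 -> substrate=0 bound=4 product=3
t=8: arr=0 -> substrate=0 bound=3 product=4
t=9: arr=0 -> substrate=0 bound=1 product=6
t=10: arr=3 -> substrate=0 bound=3 product=7

Answer: 7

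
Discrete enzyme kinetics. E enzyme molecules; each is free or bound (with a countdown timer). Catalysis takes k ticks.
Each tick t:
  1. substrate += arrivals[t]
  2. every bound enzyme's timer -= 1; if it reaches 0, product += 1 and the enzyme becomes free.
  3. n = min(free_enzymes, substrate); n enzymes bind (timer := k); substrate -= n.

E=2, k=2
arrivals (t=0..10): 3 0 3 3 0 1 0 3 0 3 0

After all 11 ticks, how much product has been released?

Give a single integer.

Answer: 10

Derivation:
t=0: arr=3 -> substrate=1 bound=2 product=0
t=1: arr=0 -> substrate=1 bound=2 product=0
t=2: arr=3 -> substrate=2 bound=2 product=2
t=3: arr=3 -> substrate=5 bound=2 product=2
t=4: arr=0 -> substrate=3 bound=2 product=4
t=5: arr=1 -> substrate=4 bound=2 product=4
t=6: arr=0 -> substrate=2 bound=2 product=6
t=7: arr=3 -> substrate=5 bound=2 product=6
t=8: arr=0 -> substrate=3 bound=2 product=8
t=9: arr=3 -> substrate=6 bound=2 product=8
t=10: arr=0 -> substrate=4 bound=2 product=10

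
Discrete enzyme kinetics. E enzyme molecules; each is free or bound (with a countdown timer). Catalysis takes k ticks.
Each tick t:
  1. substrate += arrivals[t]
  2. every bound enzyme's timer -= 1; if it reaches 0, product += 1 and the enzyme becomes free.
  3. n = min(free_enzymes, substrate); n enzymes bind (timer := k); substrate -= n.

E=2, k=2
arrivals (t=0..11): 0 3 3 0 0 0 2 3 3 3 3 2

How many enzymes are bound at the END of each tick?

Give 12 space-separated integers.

Answer: 0 2 2 2 2 2 2 2 2 2 2 2

Derivation:
t=0: arr=0 -> substrate=0 bound=0 product=0
t=1: arr=3 -> substrate=1 bound=2 product=0
t=2: arr=3 -> substrate=4 bound=2 product=0
t=3: arr=0 -> substrate=2 bound=2 product=2
t=4: arr=0 -> substrate=2 bound=2 product=2
t=5: arr=0 -> substrate=0 bound=2 product=4
t=6: arr=2 -> substrate=2 bound=2 product=4
t=7: arr=3 -> substrate=3 bound=2 product=6
t=8: arr=3 -> substrate=6 bound=2 product=6
t=9: arr=3 -> substrate=7 bound=2 product=8
t=10: arr=3 -> substrate=10 bound=2 product=8
t=11: arr=2 -> substrate=10 bound=2 product=10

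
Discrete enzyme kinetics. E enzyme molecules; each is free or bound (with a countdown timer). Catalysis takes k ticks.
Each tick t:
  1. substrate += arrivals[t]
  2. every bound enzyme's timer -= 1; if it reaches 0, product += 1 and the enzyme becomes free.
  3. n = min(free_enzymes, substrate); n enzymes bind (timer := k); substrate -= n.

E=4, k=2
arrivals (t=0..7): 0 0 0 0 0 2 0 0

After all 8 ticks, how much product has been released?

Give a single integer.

t=0: arr=0 -> substrate=0 bound=0 product=0
t=1: arr=0 -> substrate=0 bound=0 product=0
t=2: arr=0 -> substrate=0 bound=0 product=0
t=3: arr=0 -> substrate=0 bound=0 product=0
t=4: arr=0 -> substrate=0 bound=0 product=0
t=5: arr=2 -> substrate=0 bound=2 product=0
t=6: arr=0 -> substrate=0 bound=2 product=0
t=7: arr=0 -> substrate=0 bound=0 product=2

Answer: 2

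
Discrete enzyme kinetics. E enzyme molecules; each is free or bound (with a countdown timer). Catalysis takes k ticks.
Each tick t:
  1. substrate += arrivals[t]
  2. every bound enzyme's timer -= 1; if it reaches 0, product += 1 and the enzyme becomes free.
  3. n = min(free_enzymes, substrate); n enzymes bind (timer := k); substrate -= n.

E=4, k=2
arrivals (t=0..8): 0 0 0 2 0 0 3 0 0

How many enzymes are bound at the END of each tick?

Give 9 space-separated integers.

t=0: arr=0 -> substrate=0 bound=0 product=0
t=1: arr=0 -> substrate=0 bound=0 product=0
t=2: arr=0 -> substrate=0 bound=0 product=0
t=3: arr=2 -> substrate=0 bound=2 product=0
t=4: arr=0 -> substrate=0 bound=2 product=0
t=5: arr=0 -> substrate=0 bound=0 product=2
t=6: arr=3 -> substrate=0 bound=3 product=2
t=7: arr=0 -> substrate=0 bound=3 product=2
t=8: arr=0 -> substrate=0 bound=0 product=5

Answer: 0 0 0 2 2 0 3 3 0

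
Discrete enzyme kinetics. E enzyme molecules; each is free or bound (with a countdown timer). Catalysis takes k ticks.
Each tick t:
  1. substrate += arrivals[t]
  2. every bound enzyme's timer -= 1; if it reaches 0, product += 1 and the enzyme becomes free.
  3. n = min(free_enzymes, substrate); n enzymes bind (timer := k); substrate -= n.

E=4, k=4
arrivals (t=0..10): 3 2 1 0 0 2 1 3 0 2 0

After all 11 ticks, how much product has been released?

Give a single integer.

t=0: arr=3 -> substrate=0 bound=3 product=0
t=1: arr=2 -> substrate=1 bound=4 product=0
t=2: arr=1 -> substrate=2 bound=4 product=0
t=3: arr=0 -> substrate=2 bound=4 product=0
t=4: arr=0 -> substrate=0 bound=3 product=3
t=5: arr=2 -> substrate=0 bound=4 product=4
t=6: arr=1 -> substrate=1 bound=4 product=4
t=7: arr=3 -> substrate=4 bound=4 product=4
t=8: arr=0 -> substrate=2 bound=4 product=6
t=9: arr=2 -> substrate=2 bound=4 product=8
t=10: arr=0 -> substrate=2 bound=4 product=8

Answer: 8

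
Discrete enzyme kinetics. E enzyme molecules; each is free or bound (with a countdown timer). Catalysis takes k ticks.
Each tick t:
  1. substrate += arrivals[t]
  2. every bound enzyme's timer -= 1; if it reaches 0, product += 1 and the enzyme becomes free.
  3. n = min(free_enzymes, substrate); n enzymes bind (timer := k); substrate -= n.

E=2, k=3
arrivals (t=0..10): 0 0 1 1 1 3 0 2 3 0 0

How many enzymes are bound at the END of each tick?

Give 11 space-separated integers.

Answer: 0 0 1 2 2 2 2 2 2 2 2

Derivation:
t=0: arr=0 -> substrate=0 bound=0 product=0
t=1: arr=0 -> substrate=0 bound=0 product=0
t=2: arr=1 -> substrate=0 bound=1 product=0
t=3: arr=1 -> substrate=0 bound=2 product=0
t=4: arr=1 -> substrate=1 bound=2 product=0
t=5: arr=3 -> substrate=3 bound=2 product=1
t=6: arr=0 -> substrate=2 bound=2 product=2
t=7: arr=2 -> substrate=4 bound=2 product=2
t=8: arr=3 -> substrate=6 bound=2 product=3
t=9: arr=0 -> substrate=5 bound=2 product=4
t=10: arr=0 -> substrate=5 bound=2 product=4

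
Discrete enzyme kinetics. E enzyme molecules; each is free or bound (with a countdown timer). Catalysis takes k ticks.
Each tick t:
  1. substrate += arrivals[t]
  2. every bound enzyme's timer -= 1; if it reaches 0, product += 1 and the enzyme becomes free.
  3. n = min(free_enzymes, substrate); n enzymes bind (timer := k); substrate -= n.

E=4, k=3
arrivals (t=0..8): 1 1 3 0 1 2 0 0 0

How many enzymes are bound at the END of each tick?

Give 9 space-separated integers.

t=0: arr=1 -> substrate=0 bound=1 product=0
t=1: arr=1 -> substrate=0 bound=2 product=0
t=2: arr=3 -> substrate=1 bound=4 product=0
t=3: arr=0 -> substrate=0 bound=4 product=1
t=4: arr=1 -> substrate=0 bound=4 product=2
t=5: arr=2 -> substrate=0 bound=4 product=4
t=6: arr=0 -> substrate=0 bound=3 product=5
t=7: arr=0 -> substrate=0 bound=2 product=6
t=8: arr=0 -> substrate=0 bound=0 product=8

Answer: 1 2 4 4 4 4 3 2 0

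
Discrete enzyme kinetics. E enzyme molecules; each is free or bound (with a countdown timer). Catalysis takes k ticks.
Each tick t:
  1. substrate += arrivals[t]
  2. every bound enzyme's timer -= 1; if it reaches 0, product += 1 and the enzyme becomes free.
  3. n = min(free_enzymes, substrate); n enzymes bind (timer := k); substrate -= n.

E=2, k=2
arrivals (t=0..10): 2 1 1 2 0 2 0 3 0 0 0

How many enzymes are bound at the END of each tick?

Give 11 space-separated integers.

Answer: 2 2 2 2 2 2 2 2 2 2 1

Derivation:
t=0: arr=2 -> substrate=0 bound=2 product=0
t=1: arr=1 -> substrate=1 bound=2 product=0
t=2: arr=1 -> substrate=0 bound=2 product=2
t=3: arr=2 -> substrate=2 bound=2 product=2
t=4: arr=0 -> substrate=0 bound=2 product=4
t=5: arr=2 -> substrate=2 bound=2 product=4
t=6: arr=0 -> substrate=0 bound=2 product=6
t=7: arr=3 -> substrate=3 bound=2 product=6
t=8: arr=0 -> substrate=1 bound=2 product=8
t=9: arr=0 -> substrate=1 bound=2 product=8
t=10: arr=0 -> substrate=0 bound=1 product=10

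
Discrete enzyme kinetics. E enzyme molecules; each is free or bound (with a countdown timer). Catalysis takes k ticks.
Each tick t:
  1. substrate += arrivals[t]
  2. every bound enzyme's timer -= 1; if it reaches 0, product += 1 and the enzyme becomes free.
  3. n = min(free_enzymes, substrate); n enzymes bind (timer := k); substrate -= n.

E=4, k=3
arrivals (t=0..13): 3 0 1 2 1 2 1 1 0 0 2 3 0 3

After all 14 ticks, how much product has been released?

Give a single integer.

t=0: arr=3 -> substrate=0 bound=3 product=0
t=1: arr=0 -> substrate=0 bound=3 product=0
t=2: arr=1 -> substrate=0 bound=4 product=0
t=3: arr=2 -> substrate=0 bound=3 product=3
t=4: arr=1 -> substrate=0 bound=4 product=3
t=5: arr=2 -> substrate=1 bound=4 product=4
t=6: arr=1 -> substrate=0 bound=4 product=6
t=7: arr=1 -> substrate=0 bound=4 product=7
t=8: arr=0 -> substrate=0 bound=3 product=8
t=9: arr=0 -> substrate=0 bound=1 product=10
t=10: arr=2 -> substrate=0 bound=2 product=11
t=11: arr=3 -> substrate=1 bound=4 product=11
t=12: arr=0 -> substrate=1 bound=4 product=11
t=13: arr=3 -> substrate=2 bound=4 product=13

Answer: 13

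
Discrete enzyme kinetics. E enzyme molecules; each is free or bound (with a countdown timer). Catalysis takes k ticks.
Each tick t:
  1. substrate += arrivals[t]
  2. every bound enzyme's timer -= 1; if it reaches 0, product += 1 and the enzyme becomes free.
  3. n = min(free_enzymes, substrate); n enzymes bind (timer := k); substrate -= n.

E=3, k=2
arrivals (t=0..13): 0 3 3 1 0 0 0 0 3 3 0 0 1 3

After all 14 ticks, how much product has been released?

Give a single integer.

Answer: 13

Derivation:
t=0: arr=0 -> substrate=0 bound=0 product=0
t=1: arr=3 -> substrate=0 bound=3 product=0
t=2: arr=3 -> substrate=3 bound=3 product=0
t=3: arr=1 -> substrate=1 bound=3 product=3
t=4: arr=0 -> substrate=1 bound=3 product=3
t=5: arr=0 -> substrate=0 bound=1 product=6
t=6: arr=0 -> substrate=0 bound=1 product=6
t=7: arr=0 -> substrate=0 bound=0 product=7
t=8: arr=3 -> substrate=0 bound=3 product=7
t=9: arr=3 -> substrate=3 bound=3 product=7
t=10: arr=0 -> substrate=0 bound=3 product=10
t=11: arr=0 -> substrate=0 bound=3 product=10
t=12: arr=1 -> substrate=0 bound=1 product=13
t=13: arr=3 -> substrate=1 bound=3 product=13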